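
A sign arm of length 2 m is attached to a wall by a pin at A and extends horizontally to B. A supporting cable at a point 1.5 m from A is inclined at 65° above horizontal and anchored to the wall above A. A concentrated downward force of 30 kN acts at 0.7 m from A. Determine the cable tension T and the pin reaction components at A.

ΣM about A: T·sin65°·1.5 − 30·0.7 = 0 → T = 21/(1.5·0.906308) = 15.4473 ≈ 15.45 kN.
ΣF_x = 0: A_x − T·cos65° = 0 → A_x = 15.4473 × 0.422618 = 6.528 kN.
ΣF_y = 0: A_y + T·sin65° − 30 = 0 → A_y = 30 − 15.4473 × 0.906308 = 16.00 kN.

T = 15.45 kN, A_x = 6.528 kN, A_y = 16.00 kN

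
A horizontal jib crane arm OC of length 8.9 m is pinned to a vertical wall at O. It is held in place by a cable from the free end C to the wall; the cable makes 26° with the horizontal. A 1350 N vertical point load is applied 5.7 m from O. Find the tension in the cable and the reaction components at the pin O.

ΣM about O: T·sin26°·8.9 − 1350·5.7 = 0 → T = 7695/(8.9·0.438371) = 1972.32 ≈ 1972 N.
ΣF_x = 0: O_x − T·cos26° = 0 → O_x = 1972.32 × 0.898794 = 1773 N.
ΣF_y = 0: O_y + T·sin26° − 1350 = 0 → O_y = 1350 − 1972.32 × 0.438371 = 485.4 N.

T = 1972 N, O_x = 1773 N, O_y = 485.4 N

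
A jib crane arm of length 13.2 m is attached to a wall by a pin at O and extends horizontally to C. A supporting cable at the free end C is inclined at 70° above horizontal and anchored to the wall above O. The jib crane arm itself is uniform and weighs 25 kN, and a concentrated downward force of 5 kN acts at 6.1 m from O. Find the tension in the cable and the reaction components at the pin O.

T = 15.76 kN, O_x = 5.391 kN, O_y = 15.19 kN

ΣM about O: T·sin70°·13.2 − 25·6.6 − 5·6.1 = 0 → T = 195.5/(13.2·0.939693) = 15.7611 ≈ 15.76 kN.
ΣF_x = 0: O_x − T·cos70° = 0 → O_x = 15.7611 × 0.34202 = 5.391 kN.
ΣF_y = 0: O_y + T·sin70° − 25 − 5 = 0 → O_y = 30 − 15.7611 × 0.939693 = 15.19 kN.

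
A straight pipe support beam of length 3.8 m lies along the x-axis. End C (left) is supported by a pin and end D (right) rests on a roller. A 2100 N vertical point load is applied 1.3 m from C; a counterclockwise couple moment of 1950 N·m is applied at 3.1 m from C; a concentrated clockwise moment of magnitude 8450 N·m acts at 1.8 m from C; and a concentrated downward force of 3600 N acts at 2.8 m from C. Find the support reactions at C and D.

ΣM about C: D_y·3.8 − 2100·1.3 + 1950 − 8450 − 3600·2.8 = 0 → D_y = 19310/3.8 = 5081.58 ≈ 5082 N.
ΣF_y = 0: C_y + 5081.58 − 2100 − 3600 = 0 → C_y = 618.4 N.
ΣF_x = 0: no horizontal applied forces, so C_x = 0.

C_x = 0, C_y = 618.4 N, D_y = 5082 N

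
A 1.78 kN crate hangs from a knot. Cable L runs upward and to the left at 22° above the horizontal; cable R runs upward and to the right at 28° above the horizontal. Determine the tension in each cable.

T_L = 2.052 kN, T_R = 2.154 kN

ΣF_x = 0: −T_L·cos22° + T_R·cos28° = 0 → T_R = 1.0501·T_L.
ΣF_y = 0: T_L·sin22° + T_R·sin28° = 1.78.
Substitute: T_L·(0.374607 + 1.0501·0.469472) = 1.78 → T_L = 2.05164 ≈ 2.052 kN.
Then T_R = 1.0501 × 2.05164 = 2.154 kN.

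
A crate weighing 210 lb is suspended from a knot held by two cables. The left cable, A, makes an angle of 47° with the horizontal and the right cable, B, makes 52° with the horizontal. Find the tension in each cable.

T_A = 130.9 lb, T_B = 145.0 lb

ΣF_x = 0: −T_A·cos47° + T_B·cos52° = 0 → T_B = 1.10775·T_A.
ΣF_y = 0: T_A·sin47° + T_B·sin52° = 210.
Substitute: T_A·(0.731354 + 1.10775·0.788011) = 210 → T_A = 130.9 lb.
Then T_B = 1.10775 × 130.9 = 145.0 lb.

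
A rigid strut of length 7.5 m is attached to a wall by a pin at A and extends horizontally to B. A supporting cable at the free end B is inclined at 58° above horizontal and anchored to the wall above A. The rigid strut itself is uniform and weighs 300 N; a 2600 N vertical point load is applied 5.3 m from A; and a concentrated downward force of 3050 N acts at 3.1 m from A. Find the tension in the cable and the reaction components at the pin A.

T = 3830 N, A_x = 2030 N, A_y = 2702 N

ΣM about A: T·sin58°·7.5 − 300·3.75 − 2600·5.3 − 3050·3.1 = 0 → T = 24360/(7.5·0.848048) = 3829.97 ≈ 3830 N.
ΣF_x = 0: A_x − T·cos58° = 0 → A_x = 3829.97 × 0.529919 = 2030 N.
ΣF_y = 0: A_y + T·sin58° − 300 − 2600 − 3050 = 0 → A_y = 5950 − 3829.97 × 0.848048 = 2702 N.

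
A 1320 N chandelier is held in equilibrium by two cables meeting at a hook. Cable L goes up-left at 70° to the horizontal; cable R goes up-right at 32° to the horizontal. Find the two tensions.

ΣF_x = 0: −T_L·cos70° + T_R·cos32° = 0 → T_R = 0.403303·T_L.
ΣF_y = 0: T_L·sin70° + T_R·sin32° = 1320.
Substitute: T_L·(0.939693 + 0.403303·0.529919) = 1320 → T_L = 1144.43 ≈ 1144 N.
Then T_R = 0.403303 × 1144.43 = 461.6 N.

T_L = 1144 N, T_R = 461.6 N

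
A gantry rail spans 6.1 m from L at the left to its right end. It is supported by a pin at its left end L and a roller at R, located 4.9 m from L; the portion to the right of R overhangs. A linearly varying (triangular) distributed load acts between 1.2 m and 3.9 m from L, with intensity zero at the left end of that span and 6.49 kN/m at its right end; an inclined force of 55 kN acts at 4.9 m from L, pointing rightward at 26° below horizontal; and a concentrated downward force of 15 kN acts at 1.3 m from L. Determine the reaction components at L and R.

Resultant of the triangular load: ½ × 6.49 × 2.7 = 8.7615 kN, acting at 3 m from L (one-third of the span from the peak).
Moments about L: R_y·4.9 − (½·6.49·2.7)·3 − 55·sin26°·4.9 − 15·1.3 = 0 → R_y = 163.926/4.9 = 33.4543 ≈ 33.45 kN.
ΣF_y = 0: L_y + 33.4543 − ½·6.49·2.7 − 55·sin26° − 15 = 0 → L_y = 14.42 kN.
ΣF_x = 0: L_x + 55·cos26° = 0 → L_x = -49.43 kN.

L_x = -49.43 kN, L_y = 14.42 kN, R_y = 33.45 kN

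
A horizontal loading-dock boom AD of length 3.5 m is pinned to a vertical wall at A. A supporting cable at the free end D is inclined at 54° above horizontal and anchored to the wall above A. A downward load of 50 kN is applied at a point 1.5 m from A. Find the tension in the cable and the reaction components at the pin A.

ΣM about A: T·sin54°·3.5 − 50·1.5 = 0 → T = 75/(3.5·0.809017) = 26.4872 ≈ 26.49 kN.
ΣF_x = 0: A_x − T·cos54° = 0 → A_x = 26.4872 × 0.587785 = 15.57 kN.
ΣF_y = 0: A_y + T·sin54° − 50 = 0 → A_y = 50 − 26.4872 × 0.809017 = 28.57 kN.

T = 26.49 kN, A_x = 15.57 kN, A_y = 28.57 kN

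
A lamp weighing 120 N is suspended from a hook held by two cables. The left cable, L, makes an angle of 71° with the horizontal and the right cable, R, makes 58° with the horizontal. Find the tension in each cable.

ΣF_x = 0: −T_L·cos71° + T_R·cos58° = 0 → T_R = 0.614373·T_L.
ΣF_y = 0: T_L·sin71° + T_R·sin58° = 120.
Substitute: T_L·(0.945519 + 0.614373·0.848048) = 120 → T_L = 81.8254 ≈ 81.83 N.
Then T_R = 0.614373 × 81.8254 = 50.27 N.

T_L = 81.83 N, T_R = 50.27 N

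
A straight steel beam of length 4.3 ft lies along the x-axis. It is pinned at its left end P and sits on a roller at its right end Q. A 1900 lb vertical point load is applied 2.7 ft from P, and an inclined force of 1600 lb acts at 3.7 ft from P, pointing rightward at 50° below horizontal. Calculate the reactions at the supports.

P_x = -1028 lb, P_y = 878.0 lb, Q_y = 2248 lb

Moments about P: Q_y·4.3 − 1900·2.7 − 1600·sin50°·3.7 = 0 → Q_y = 9664.98/4.3 = 2247.67 ≈ 2248 lb.
ΣF_y = 0: P_y + 2247.67 − 1900 − 1600·sin50° = 0 → P_y = 878.0 lb.
ΣF_x = 0: P_x + 1600·cos50° = 0 → P_x = -1028 lb.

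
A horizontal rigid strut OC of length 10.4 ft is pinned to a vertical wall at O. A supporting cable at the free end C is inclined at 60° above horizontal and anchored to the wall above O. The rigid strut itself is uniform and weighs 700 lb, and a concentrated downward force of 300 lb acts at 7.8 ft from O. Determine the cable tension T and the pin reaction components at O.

ΣM about O: T·sin60°·10.4 − 700·5.2 − 300·7.8 = 0 → T = 5980/(10.4·0.866025) = 663.953 ≈ 664.0 lb.
ΣF_x = 0: O_x − T·cos60° = 0 → O_x = 663.953 × 0.5 = 332.0 lb.
ΣF_y = 0: O_y + T·sin60° − 700 − 300 = 0 → O_y = 1000 − 663.953 × 0.866025 = 425.0 lb.

T = 664.0 lb, O_x = 332.0 lb, O_y = 425.0 lb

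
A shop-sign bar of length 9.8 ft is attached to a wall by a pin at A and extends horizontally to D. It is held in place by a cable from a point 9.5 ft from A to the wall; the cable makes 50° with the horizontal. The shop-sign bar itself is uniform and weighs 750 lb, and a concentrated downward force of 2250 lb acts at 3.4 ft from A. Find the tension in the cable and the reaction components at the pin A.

ΣM about A: T·sin50°·9.5 − 750·4.9 − 2250·3.4 = 0 → T = 11325/(9.5·0.766044) = 1556.18 ≈ 1556 lb.
ΣF_x = 0: A_x − T·cos50° = 0 → A_x = 1556.18 × 0.642788 = 1000 lb.
ΣF_y = 0: A_y + T·sin50° − 750 − 2250 = 0 → A_y = 3000 − 1556.18 × 0.766044 = 1808 lb.

T = 1556 lb, A_x = 1000 lb, A_y = 1808 lb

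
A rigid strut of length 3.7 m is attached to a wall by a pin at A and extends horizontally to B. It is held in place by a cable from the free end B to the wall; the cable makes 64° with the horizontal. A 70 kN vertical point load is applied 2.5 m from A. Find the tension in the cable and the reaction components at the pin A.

T = 52.62 kN, A_x = 23.07 kN, A_y = 22.70 kN

ΣM about A: T·sin64°·3.7 − 70·2.5 = 0 → T = 175/(3.7·0.898794) = 52.6231 ≈ 52.62 kN.
ΣF_x = 0: A_x − T·cos64° = 0 → A_x = 52.6231 × 0.438371 = 23.07 kN.
ΣF_y = 0: A_y + T·sin64° − 70 = 0 → A_y = 70 − 52.6231 × 0.898794 = 22.70 kN.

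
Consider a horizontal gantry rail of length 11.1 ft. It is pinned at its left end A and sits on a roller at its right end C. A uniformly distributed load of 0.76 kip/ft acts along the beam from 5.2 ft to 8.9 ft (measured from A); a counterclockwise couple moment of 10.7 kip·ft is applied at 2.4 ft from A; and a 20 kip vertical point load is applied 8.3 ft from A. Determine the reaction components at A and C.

A_x = 0, A_y = 7.035 kip, C_y = 15.78 kip

Resultant of the distributed load: 0.76 × 3.7 = 2.812 kip at 7.05 ft from A.
Taking moments about A: C_y·11.1 − (0.76·3.7)·7.05 + 10.7 − 20·8.3 = 0 → C_y = 175.1246/11.1 = 15.777 ≈ 15.78 kip.
ΣF_y = 0: A_y + 15.777 − 0.76·3.7 − 20 = 0 → A_y = 7.035 kip.
ΣF_x = 0: no horizontal applied forces, so A_x = 0.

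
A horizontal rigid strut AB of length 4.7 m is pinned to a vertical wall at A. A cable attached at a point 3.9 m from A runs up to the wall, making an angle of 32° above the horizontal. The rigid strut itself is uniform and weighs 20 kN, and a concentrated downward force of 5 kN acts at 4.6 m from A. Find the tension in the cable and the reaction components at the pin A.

T = 33.87 kN, A_x = 28.72 kN, A_y = 7.051 kN

ΣM about A: T·sin32°·3.9 − 20·2.35 − 5·4.6 = 0 → T = 70/(3.9·0.529919) = 33.8707 ≈ 33.87 kN.
ΣF_x = 0: A_x − T·cos32° = 0 → A_x = 33.8707 × 0.848048 = 28.72 kN.
ΣF_y = 0: A_y + T·sin32° − 20 − 5 = 0 → A_y = 25 − 33.8707 × 0.529919 = 7.051 kN.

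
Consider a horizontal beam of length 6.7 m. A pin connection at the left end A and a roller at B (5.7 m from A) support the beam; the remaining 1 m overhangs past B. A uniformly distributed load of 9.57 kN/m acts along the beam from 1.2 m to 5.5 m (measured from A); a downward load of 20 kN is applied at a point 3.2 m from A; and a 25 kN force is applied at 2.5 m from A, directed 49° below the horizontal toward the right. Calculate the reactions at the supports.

Resultant of the distributed load: 9.57 × 4.3 = 41.151 kN at 3.35 m from A.
Moments about A: B_y·5.7 − (9.57·4.3)·3.35 − 20·3.2 − 25·sin49°·2.5 = 0 → B_y = 249.025/5.7 = 43.6886 ≈ 43.69 kN.
ΣF_y = 0: A_y + 43.6886 − 9.57·4.3 − 20 − 25·sin49° = 0 → A_y = 36.33 kN.
ΣF_x = 0: A_x + 25·cos49° = 0 → A_x = -16.40 kN.

A_x = -16.40 kN, A_y = 36.33 kN, B_y = 43.69 kN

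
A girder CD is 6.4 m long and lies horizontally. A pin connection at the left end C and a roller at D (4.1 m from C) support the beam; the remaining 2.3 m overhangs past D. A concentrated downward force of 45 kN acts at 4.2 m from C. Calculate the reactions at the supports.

C_x = 0, C_y = -1.098 kN, D_y = 46.10 kN

Taking moments about C: D_y·4.1 − 45·4.2 = 0 → D_y = 189/4.1 = 46.0976 ≈ 46.10 kN.
ΣF_y = 0: C_y + 46.0976 − 45 = 0 → C_y = -1.098 kN.
ΣF_x = 0: no horizontal applied forces, so C_x = 0.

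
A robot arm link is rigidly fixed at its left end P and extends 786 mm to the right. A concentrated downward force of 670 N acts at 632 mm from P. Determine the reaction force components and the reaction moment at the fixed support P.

P_x = 0, P_y = 670.0 N, M_P = 423400 N·mm

ΣF_x = 0: P_x = 0.
ΣF_y = 0: P_y − 670 = 0 → P_y = 670.0 N.
ΣM about P: M_P − 670·632 = 0 → M_P = 423400 N·mm.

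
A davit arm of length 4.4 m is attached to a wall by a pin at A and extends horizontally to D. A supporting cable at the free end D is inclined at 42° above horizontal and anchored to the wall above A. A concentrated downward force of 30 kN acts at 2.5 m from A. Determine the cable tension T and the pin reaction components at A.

ΣM about A: T·sin42°·4.4 − 30·2.5 = 0 → T = 75/(4.4·0.669131) = 25.474 ≈ 25.47 kN.
ΣF_x = 0: A_x − T·cos42° = 0 → A_x = 25.474 × 0.743145 = 18.93 kN.
ΣF_y = 0: A_y + T·sin42° − 30 = 0 → A_y = 30 − 25.474 × 0.669131 = 12.95 kN.

T = 25.47 kN, A_x = 18.93 kN, A_y = 12.95 kN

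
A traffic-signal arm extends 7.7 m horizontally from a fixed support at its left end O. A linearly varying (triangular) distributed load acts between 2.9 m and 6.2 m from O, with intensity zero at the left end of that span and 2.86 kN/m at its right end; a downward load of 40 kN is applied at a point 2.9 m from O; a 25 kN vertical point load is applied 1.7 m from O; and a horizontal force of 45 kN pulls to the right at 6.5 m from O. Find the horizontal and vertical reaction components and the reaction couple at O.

Resultant of the triangular load: ½ × 2.86 × 3.3 = 4.719 kN, acting at 5.1 m from O (one-third of the span from the peak).
ΣF_x = 0: O_x + 45 = 0 → O_x = -45.00 kN.
ΣF_y = 0: O_y − ½·2.86·3.3 − 40 − 25 = 0 → O_y = 69.72 kN.
ΣM about O: M_O − (½·2.86·3.3)·5.1 − 40·2.9 − 25·1.7 = 0 → M_O = 182.6 kN·m.

O_x = -45.00 kN, O_y = 69.72 kN, M_O = 182.6 kN·m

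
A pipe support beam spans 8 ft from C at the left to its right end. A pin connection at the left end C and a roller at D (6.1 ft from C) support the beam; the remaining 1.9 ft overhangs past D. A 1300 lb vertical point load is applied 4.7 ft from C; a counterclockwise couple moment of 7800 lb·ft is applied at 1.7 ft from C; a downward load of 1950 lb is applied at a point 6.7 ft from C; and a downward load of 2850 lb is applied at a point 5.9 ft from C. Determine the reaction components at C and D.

ΣM about C: D_y·6.1 − 1300·4.7 + 7800 − 1950·6.7 − 2850·5.9 = 0 → D_y = 28190/6.1 = 4621.31 ≈ 4621 lb.
ΣF_y = 0: C_y + 4621.31 − 1300 − 1950 − 2850 = 0 → C_y = 1479 lb.
ΣF_x = 0: no horizontal applied forces, so C_x = 0.

C_x = 0, C_y = 1479 lb, D_y = 4621 lb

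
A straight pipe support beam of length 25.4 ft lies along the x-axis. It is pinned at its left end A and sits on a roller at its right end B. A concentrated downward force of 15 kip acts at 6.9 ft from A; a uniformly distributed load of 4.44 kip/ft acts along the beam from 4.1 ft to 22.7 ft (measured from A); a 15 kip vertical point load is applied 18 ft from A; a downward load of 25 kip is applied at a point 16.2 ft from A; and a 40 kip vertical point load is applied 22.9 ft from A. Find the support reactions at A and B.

Resultant of the distributed load: 4.44 × 18.6 = 82.584 kip at 13.4 ft from A.
Moments about A: B_y·25.4 − 15·6.9 − (4.44·18.6)·13.4 − 15·18 − 25·16.2 − 40·22.9 = 0 → B_y = 2801.1256/25.4 = 110.281 ≈ 110.3 kip.
ΣF_y = 0: A_y + 110.281 − 15 − 4.44·18.6 − 15 − 25 − 40 = 0 → A_y = 67.30 kip.
ΣF_x = 0: no horizontal applied forces, so A_x = 0.

A_x = 0, A_y = 67.30 kip, B_y = 110.3 kip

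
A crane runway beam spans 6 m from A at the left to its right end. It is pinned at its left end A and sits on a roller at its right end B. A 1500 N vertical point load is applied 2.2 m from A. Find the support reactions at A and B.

Taking moments about A: B_y·6 − 1500·2.2 = 0 → B_y = 3300/6 = 550.0 N.
ΣF_y = 0: A_y + 550 − 1500 = 0 → A_y = 950.0 N.
ΣF_x = 0: no horizontal applied forces, so A_x = 0.

A_x = 0, A_y = 950.0 N, B_y = 550.0 N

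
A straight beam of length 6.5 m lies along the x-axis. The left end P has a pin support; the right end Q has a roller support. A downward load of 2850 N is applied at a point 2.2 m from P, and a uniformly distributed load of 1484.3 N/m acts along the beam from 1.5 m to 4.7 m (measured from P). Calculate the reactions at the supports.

Resultant of the distributed load: 1484.3 × 3.2 = 4749.76 N at 3.1 m from P.
ΣM about P: Q_y·6.5 − 2850·2.2 − (1484.3·3.2)·3.1 = 0 → Q_y = 20994.256/6.5 = 3229.89 ≈ 3230 N.
ΣF_y = 0: P_y + 3229.89 − 2850 − 1484.3·3.2 = 0 → P_y = 4370 N.
ΣF_x = 0: no horizontal applied forces, so P_x = 0.

P_x = 0, P_y = 4370 N, Q_y = 3230 N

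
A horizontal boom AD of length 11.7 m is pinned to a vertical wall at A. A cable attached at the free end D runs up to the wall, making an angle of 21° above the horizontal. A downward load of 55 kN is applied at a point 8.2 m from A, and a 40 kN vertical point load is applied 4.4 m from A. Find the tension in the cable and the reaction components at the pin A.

ΣM about A: T·sin21°·11.7 − 55·8.2 − 40·4.4 = 0 → T = 627/(11.7·0.358368) = 149.538 ≈ 149.5 kN.
ΣF_x = 0: A_x − T·cos21° = 0 → A_x = 149.538 × 0.93358 = 139.6 kN.
ΣF_y = 0: A_y + T·sin21° − 55 − 40 = 0 → A_y = 95 − 149.538 × 0.358368 = 41.41 kN.

T = 149.5 kN, A_x = 139.6 kN, A_y = 41.41 kN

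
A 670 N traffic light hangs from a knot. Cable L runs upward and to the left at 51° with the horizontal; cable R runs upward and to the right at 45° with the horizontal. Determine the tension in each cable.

ΣF_x = 0: −T_L·cos51° + T_R·cos45° = 0 → T_R = 0.889993·T_L.
ΣF_y = 0: T_L·sin51° + T_R·sin45° = 670.
Substitute: T_L·(0.777146 + 0.889993·0.707107) = 670 → T_L = 476.371 ≈ 476.4 N.
Then T_R = 0.889993 × 476.371 = 424.0 N.

T_L = 476.4 N, T_R = 424.0 N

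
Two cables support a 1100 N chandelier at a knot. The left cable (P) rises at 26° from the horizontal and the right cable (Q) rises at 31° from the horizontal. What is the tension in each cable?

T_P = 1124 N, T_Q = 1179 N

ΣF_x = 0: −T_P·cos26° + T_Q·cos31° = 0 → T_Q = 1.04856·T_P.
ΣF_y = 0: T_P·sin26° + T_Q·sin31° = 1100.
Substitute: T_P·(0.438371 + 1.04856·0.515038) = 1100 → T_P = 1124.26 ≈ 1124 N.
Then T_Q = 1.04856 × 1124.26 = 1179 N.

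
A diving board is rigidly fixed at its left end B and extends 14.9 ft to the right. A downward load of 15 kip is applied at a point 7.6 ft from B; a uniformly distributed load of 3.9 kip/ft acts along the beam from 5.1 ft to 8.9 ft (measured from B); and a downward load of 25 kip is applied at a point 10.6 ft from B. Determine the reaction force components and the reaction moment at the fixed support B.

Resultant of the distributed load: 3.9 × 3.8 = 14.82 kip at 7 ft from B.
ΣF_x = 0: B_x = 0.
ΣF_y = 0: B_y − 15 − 3.9·3.8 − 25 = 0 → B_y = 54.82 kip.
ΣM about B: M_B − 15·7.6 − (3.9·3.8)·7 − 25·10.6 = 0 → M_B = 482.7 kip·ft.

B_x = 0, B_y = 54.82 kip, M_B = 482.7 kip·ft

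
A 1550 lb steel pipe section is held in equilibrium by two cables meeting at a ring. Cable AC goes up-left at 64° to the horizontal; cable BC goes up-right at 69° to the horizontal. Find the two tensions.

T_AC = 759.5 lb, T_BC = 929.1 lb

ΣF_x = 0: −T_AC·cos64° + T_BC·cos69° = 0 → T_BC = 1.22324·T_AC.
ΣF_y = 0: T_AC·sin64° + T_BC·sin69° = 1550.
Substitute: T_AC·(0.898794 + 1.22324·0.93358) = 1550 → T_AC = 759.511 ≈ 759.5 lb.
Then T_BC = 1.22324 × 759.511 = 929.1 lb.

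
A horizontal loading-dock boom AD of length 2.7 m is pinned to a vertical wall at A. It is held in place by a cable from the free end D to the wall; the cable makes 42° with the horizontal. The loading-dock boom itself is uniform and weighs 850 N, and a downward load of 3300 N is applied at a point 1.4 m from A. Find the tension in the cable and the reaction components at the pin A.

ΣM about A: T·sin42°·2.7 − 850·1.35 − 3300·1.4 = 0 → T = 5767.5/(2.7·0.669131) = 3192.37 ≈ 3192 N.
ΣF_x = 0: A_x − T·cos42° = 0 → A_x = 3192.37 × 0.743145 = 2372 N.
ΣF_y = 0: A_y + T·sin42° − 850 − 3300 = 0 → A_y = 4150 − 3192.37 × 0.669131 = 2014 N.

T = 3192 N, A_x = 2372 N, A_y = 2014 N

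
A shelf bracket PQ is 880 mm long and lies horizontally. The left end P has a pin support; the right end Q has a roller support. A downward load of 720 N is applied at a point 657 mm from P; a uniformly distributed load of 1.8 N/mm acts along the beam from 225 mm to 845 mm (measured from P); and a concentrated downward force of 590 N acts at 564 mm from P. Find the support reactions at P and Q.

P_x = 0, P_y = 831.8 N, Q_y = 1594 N

Resultant of the distributed load: 1.8 × 620 = 1116 N at 535 mm from P.
Taking moments about P: Q_y·880 − 720·657 − (1.8·620)·535 − 590·564 = 0 → Q_y = 1402860/880 = 1594.16 ≈ 1594 N.
ΣF_y = 0: P_y + 1594.16 − 720 − 1.8·620 − 590 = 0 → P_y = 831.8 N.
ΣF_x = 0: no horizontal applied forces, so P_x = 0.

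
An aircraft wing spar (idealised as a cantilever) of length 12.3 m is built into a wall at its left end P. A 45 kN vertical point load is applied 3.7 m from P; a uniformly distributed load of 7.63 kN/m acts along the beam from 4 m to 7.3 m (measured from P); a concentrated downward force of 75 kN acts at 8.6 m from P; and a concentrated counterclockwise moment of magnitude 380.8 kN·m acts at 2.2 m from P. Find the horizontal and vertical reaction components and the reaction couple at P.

Resultant of the distributed load: 7.63 × 3.3 = 25.179 kN at 5.65 m from P.
ΣF_x = 0: P_x = 0.
ΣF_y = 0: P_y − 45 − 7.63·3.3 − 75 = 0 → P_y = 145.2 kN.
ΣM about P: M_P − 45·3.7 − (7.63·3.3)·5.65 − 75·8.6 + 380.8 = 0 → M_P = 573.0 kN·m.

P_x = 0, P_y = 145.2 kN, M_P = 573.0 kN·m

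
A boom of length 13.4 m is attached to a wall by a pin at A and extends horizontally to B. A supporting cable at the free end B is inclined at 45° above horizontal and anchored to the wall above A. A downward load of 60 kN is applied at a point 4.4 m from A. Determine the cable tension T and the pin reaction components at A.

ΣM about A: T·sin45°·13.4 − 60·4.4 = 0 → T = 264/(13.4·0.707107) = 27.8621 ≈ 27.86 kN.
ΣF_x = 0: A_x − T·cos45° = 0 → A_x = 27.8621 × 0.707107 = 19.70 kN.
ΣF_y = 0: A_y + T·sin45° − 60 = 0 → A_y = 60 − 27.8621 × 0.707107 = 40.30 kN.

T = 27.86 kN, A_x = 19.70 kN, A_y = 40.30 kN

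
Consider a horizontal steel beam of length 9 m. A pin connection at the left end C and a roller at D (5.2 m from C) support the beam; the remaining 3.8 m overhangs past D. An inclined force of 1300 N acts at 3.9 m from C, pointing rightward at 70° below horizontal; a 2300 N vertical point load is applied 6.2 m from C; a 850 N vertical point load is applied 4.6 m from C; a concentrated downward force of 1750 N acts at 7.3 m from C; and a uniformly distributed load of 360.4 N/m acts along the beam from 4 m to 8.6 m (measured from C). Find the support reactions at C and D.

C_x = -444.6 N, C_y = -1096 N, D_y = 8876 N

Resultant of the distributed load: 360.4 × 4.6 = 1657.84 N at 6.3 m from C.
Taking moments about C: D_y·5.2 − 1300·sin70°·3.9 − 2300·6.2 − 850·4.6 − 1750·7.3 − (360.4·4.6)·6.3 = 0 → D_y = 46153.6/5.2 = 8875.69 ≈ 8876 N.
ΣF_y = 0: C_y + 8875.69 − 1300·sin70° − 2300 − 850 − 1750 − 360.4·4.6 = 0 → C_y = -1096 N.
ΣF_x = 0: C_x + 1300·cos70° = 0 → C_x = -444.6 N.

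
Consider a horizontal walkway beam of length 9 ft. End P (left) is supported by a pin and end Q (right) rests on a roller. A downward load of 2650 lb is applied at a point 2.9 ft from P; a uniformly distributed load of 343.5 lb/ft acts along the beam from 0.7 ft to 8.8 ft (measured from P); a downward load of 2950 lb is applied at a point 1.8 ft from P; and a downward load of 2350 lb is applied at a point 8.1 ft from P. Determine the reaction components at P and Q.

Resultant of the distributed load: 343.5 × 8.1 = 2782.35 lb at 4.75 ft from P.
ΣM about P: Q_y·9 − 2650·2.9 − (343.5·8.1)·4.75 − 2950·1.8 − 2350·8.1 = 0 → Q_y = 45246.1625/9 = 5027.35 ≈ 5027 lb.
ΣF_y = 0: P_y + 5027.35 − 2650 − 343.5·8.1 − 2950 − 2350 = 0 → P_y = 5705 lb.
ΣF_x = 0: no horizontal applied forces, so P_x = 0.

P_x = 0, P_y = 5705 lb, Q_y = 5027 lb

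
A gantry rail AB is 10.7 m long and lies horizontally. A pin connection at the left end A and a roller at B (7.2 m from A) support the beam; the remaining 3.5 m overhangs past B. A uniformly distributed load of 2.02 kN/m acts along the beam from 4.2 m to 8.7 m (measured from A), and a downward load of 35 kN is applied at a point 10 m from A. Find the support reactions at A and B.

A_x = 0, A_y = -12.66 kN, B_y = 56.75 kN

Resultant of the distributed load: 2.02 × 4.5 = 9.09 kN at 6.45 m from A.
Taking moments about A: B_y·7.2 − (2.02·4.5)·6.45 − 35·10 = 0 → B_y = 408.6305/7.2 = 56.7542 ≈ 56.75 kN.
ΣF_y = 0: A_y + 56.7542 − 2.02·4.5 − 35 = 0 → A_y = -12.66 kN.
ΣF_x = 0: no horizontal applied forces, so A_x = 0.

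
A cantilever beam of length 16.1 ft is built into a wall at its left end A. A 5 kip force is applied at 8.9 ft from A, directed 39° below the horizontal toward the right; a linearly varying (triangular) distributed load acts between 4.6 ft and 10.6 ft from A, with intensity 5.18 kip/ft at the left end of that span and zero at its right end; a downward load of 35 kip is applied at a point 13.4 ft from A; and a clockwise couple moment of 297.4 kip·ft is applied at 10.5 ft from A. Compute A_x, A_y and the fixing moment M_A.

A_x = -3.886 kip, A_y = 53.69 kip, M_A = 897.0 kip·ft

Resultant of the triangular load: ½ × 5.18 × 6 = 15.54 kip, acting at 6.6 ft from A (one-third of the span from the peak).
ΣF_x = 0: A_x + 5·cos39° = 0 → A_x = -3.886 kip.
ΣF_y = 0: A_y − 5·sin39° − ½·5.18·6 − 35 = 0 → A_y = 53.69 kip.
ΣM about A: M_A − 5·sin39°·8.9 − (½·5.18·6)·6.6 − 35·13.4 − 297.4 = 0 → M_A = 897.0 kip·ft.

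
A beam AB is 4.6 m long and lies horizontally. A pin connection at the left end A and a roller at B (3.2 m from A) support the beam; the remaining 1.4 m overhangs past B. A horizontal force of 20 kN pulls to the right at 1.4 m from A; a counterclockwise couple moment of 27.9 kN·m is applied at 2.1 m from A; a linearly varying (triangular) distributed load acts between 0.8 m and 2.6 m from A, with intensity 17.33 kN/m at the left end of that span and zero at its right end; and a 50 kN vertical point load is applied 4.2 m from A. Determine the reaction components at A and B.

A_x = -20.00 kN, A_y = 1.867 kN, B_y = 63.73 kN

Resultant of the triangular load: ½ × 17.33 × 1.8 = 15.597 kN, acting at 1.4 m from A (one-third of the span from the peak).
Moments about A: B_y·3.2 + 27.9 − (½·17.33·1.8)·1.4 − 50·4.2 = 0 → B_y = 203.9358/3.2 = 63.7299 ≈ 63.73 kN.
ΣF_y = 0: A_y + 63.7299 − ½·17.33·1.8 − 50 = 0 → A_y = 1.867 kN.
ΣF_x = 0: A_x + 20 = 0 → A_x = -20.00 kN.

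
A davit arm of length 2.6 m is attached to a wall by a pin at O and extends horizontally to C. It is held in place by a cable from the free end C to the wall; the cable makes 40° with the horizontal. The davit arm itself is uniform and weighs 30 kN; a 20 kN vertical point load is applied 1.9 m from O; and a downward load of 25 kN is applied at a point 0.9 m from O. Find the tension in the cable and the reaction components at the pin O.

T = 59.54 kN, O_x = 45.61 kN, O_y = 36.73 kN

ΣM about O: T·sin40°·2.6 − 30·1.3 − 20·1.9 − 25·0.9 = 0 → T = 99.5/(2.6·0.642788) = 59.5363 ≈ 59.54 kN.
ΣF_x = 0: O_x − T·cos40° = 0 → O_x = 59.5363 × 0.766044 = 45.61 kN.
ΣF_y = 0: O_y + T·sin40° − 30 − 20 − 25 = 0 → O_y = 75 − 59.5363 × 0.642788 = 36.73 kN.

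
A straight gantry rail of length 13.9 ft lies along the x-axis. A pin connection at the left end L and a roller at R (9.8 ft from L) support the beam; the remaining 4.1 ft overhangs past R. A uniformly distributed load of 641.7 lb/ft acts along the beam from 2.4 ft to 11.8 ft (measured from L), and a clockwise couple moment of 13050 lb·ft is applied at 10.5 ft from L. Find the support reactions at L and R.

L_x = 0, L_y = 330.2 lb, R_y = 5702 lb

Resultant of the distributed load: 641.7 × 9.4 = 6031.98 lb at 7.1 ft from L.
Taking moments about L: R_y·9.8 − (641.7·9.4)·7.1 − 13050 = 0 → R_y = 55877.058/9.8 = 5701.74 ≈ 5702 lb.
ΣF_y = 0: L_y + 5701.74 − 641.7·9.4 = 0 → L_y = 330.2 lb.
ΣF_x = 0: no horizontal applied forces, so L_x = 0.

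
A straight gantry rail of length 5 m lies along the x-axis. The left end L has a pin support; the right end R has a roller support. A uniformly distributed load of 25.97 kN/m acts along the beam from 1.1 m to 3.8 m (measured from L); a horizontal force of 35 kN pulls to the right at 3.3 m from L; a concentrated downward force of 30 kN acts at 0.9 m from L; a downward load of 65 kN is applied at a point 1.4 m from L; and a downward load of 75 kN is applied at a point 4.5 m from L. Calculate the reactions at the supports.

L_x = -35.00 kN, L_y = 114.7 kN, R_y = 125.5 kN

Resultant of the distributed load: 25.97 × 2.7 = 70.119 kN at 2.45 m from L.
Moments about L: R_y·5 − (25.97·2.7)·2.45 − 30·0.9 − 65·1.4 − 75·4.5 = 0 → R_y = 627.29155/5 = 125.458 ≈ 125.5 kN.
ΣF_y = 0: L_y + 125.458 − 25.97·2.7 − 30 − 65 − 75 = 0 → L_y = 114.7 kN.
ΣF_x = 0: L_x + 35 = 0 → L_x = -35.00 kN.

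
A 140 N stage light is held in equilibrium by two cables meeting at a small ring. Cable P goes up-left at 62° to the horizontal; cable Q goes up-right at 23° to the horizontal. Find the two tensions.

T_P = 129.4 N, T_Q = 65.98 N

ΣF_x = 0: −T_P·cos62° + T_Q·cos23° = 0 → T_Q = 0.510015·T_P.
ΣF_y = 0: T_P·sin62° + T_Q·sin23° = 140.
Substitute: T_P·(0.882948 + 0.510015·0.390731) = 140 → T_P = 129.363 ≈ 129.4 N.
Then T_Q = 0.510015 × 129.363 = 65.98 N.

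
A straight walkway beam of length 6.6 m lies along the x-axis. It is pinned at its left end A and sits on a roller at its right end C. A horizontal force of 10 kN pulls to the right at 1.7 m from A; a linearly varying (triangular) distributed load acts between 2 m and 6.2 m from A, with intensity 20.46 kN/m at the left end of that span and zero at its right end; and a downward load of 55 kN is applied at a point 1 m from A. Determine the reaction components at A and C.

A_x = -10.00 kN, A_y = 67.50 kN, C_y = 30.47 kN

Resultant of the triangular load: ½ × 20.46 × 4.2 = 42.966 kN, acting at 3.4 m from A (one-third of the span from the peak).
Moments about A: C_y·6.6 − (½·20.46·4.2)·3.4 − 55·1 = 0 → C_y = 201.0844/6.6 = 30.4673 ≈ 30.47 kN.
ΣF_y = 0: A_y + 30.4673 − ½·20.46·4.2 − 55 = 0 → A_y = 67.50 kN.
ΣF_x = 0: A_x + 10 = 0 → A_x = -10.00 kN.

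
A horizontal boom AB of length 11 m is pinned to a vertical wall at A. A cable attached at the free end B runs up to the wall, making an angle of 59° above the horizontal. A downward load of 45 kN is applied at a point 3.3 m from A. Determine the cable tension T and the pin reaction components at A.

ΣM about A: T·sin59°·11 − 45·3.3 = 0 → T = 148.5/(11·0.857167) = 15.7496 ≈ 15.75 kN.
ΣF_x = 0: A_x − T·cos59° = 0 → A_x = 15.7496 × 0.515038 = 8.112 kN.
ΣF_y = 0: A_y + T·sin59° − 45 = 0 → A_y = 45 − 15.7496 × 0.857167 = 31.50 kN.

T = 15.75 kN, A_x = 8.112 kN, A_y = 31.50 kN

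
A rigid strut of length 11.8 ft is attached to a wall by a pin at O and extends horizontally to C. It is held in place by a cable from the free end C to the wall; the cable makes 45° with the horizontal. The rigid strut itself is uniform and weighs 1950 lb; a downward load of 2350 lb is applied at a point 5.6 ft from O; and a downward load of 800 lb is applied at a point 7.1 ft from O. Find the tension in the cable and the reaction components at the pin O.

T = 3637 lb, O_x = 2572 lb, O_y = 2528 lb

ΣM about O: T·sin45°·11.8 − 1950·5.9 − 2350·5.6 − 800·7.1 = 0 → T = 30345/(11.8·0.707107) = 3636.8 ≈ 3637 lb.
ΣF_x = 0: O_x − T·cos45° = 0 → O_x = 3636.8 × 0.707107 = 2572 lb.
ΣF_y = 0: O_y + T·sin45° − 1950 − 2350 − 800 = 0 → O_y = 5100 − 3636.8 × 0.707107 = 2528 lb.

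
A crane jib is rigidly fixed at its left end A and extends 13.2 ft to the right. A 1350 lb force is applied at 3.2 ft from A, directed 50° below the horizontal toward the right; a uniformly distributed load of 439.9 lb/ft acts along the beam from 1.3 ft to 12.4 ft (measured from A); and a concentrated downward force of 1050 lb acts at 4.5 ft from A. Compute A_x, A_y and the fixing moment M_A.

A_x = -867.8 lb, A_y = 6967 lb, M_A = 41480 lb·ft

Resultant of the distributed load: 439.9 × 11.1 = 4882.89 lb at 6.85 ft from A.
ΣF_x = 0: A_x + 1350·cos50° = 0 → A_x = -867.8 lb.
ΣF_y = 0: A_y − 1350·sin50° − 439.9·11.1 − 1050 = 0 → A_y = 6967 lb.
ΣM about A: M_A − 1350·sin50°·3.2 − (439.9·11.1)·6.85 − 1050·4.5 = 0 → M_A = 41480 lb·ft.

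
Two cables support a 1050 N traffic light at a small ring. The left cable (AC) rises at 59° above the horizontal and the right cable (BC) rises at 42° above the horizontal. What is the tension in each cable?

ΣF_x = 0: −T_AC·cos59° + T_BC·cos42° = 0 → T_BC = 0.693052·T_AC.
ΣF_y = 0: T_AC·sin59° + T_BC·sin42° = 1050.
Substitute: T_AC·(0.857167 + 0.693052·0.669131) = 1050 → T_AC = 794.907 ≈ 794.9 N.
Then T_BC = 0.693052 × 794.907 = 550.9 N.

T_AC = 794.9 N, T_BC = 550.9 N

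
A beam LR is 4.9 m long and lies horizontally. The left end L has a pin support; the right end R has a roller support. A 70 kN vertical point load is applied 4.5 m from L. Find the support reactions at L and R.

ΣM about L: R_y·4.9 − 70·4.5 = 0 → R_y = 315/4.9 = 64.2857 ≈ 64.29 kN.
ΣF_y = 0: L_y + 64.2857 − 70 = 0 → L_y = 5.714 kN.
ΣF_x = 0: no horizontal applied forces, so L_x = 0.

L_x = 0, L_y = 5.714 kN, R_y = 64.29 kN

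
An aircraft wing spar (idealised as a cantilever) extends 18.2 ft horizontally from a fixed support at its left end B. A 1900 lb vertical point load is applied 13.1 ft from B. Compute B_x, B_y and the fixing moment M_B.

B_x = 0, B_y = 1900 lb, M_B = 24890 lb·ft

ΣF_x = 0: B_x = 0.
ΣF_y = 0: B_y − 1900 = 0 → B_y = 1900 lb.
ΣM about B: M_B − 1900·13.1 = 0 → M_B = 24890 lb·ft.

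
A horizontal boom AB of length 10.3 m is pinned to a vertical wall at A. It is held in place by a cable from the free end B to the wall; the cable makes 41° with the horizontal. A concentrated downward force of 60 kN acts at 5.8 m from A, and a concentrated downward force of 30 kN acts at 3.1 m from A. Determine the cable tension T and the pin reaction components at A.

ΣM about A: T·sin41°·10.3 − 60·5.8 − 30·3.1 = 0 → T = 441/(10.3·0.656059) = 65.2617 ≈ 65.26 kN.
ΣF_x = 0: A_x − T·cos41° = 0 → A_x = 65.2617 × 0.75471 = 49.25 kN.
ΣF_y = 0: A_y + T·sin41° − 60 − 30 = 0 → A_y = 90 − 65.2617 × 0.656059 = 47.18 kN.

T = 65.26 kN, A_x = 49.25 kN, A_y = 47.18 kN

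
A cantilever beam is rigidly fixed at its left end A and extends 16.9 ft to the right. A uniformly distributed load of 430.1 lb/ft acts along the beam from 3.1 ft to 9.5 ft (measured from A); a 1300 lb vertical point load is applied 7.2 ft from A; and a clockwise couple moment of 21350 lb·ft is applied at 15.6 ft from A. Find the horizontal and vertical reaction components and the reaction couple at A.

Resultant of the distributed load: 430.1 × 6.4 = 2752.64 lb at 6.3 ft from A.
ΣF_x = 0: A_x = 0.
ΣF_y = 0: A_y − 430.1·6.4 − 1300 = 0 → A_y = 4053 lb.
ΣM about A: M_A − (430.1·6.4)·6.3 − 1300·7.2 − 21350 = 0 → M_A = 48050 lb·ft.

A_x = 0, A_y = 4053 lb, M_A = 48050 lb·ft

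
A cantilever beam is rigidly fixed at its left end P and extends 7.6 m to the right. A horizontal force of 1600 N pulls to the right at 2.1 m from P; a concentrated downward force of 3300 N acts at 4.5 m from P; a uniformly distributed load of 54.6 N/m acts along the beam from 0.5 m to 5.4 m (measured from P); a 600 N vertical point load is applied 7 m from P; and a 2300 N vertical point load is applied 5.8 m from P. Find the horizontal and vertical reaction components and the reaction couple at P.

P_x = -1600 N, P_y = 6468 N, M_P = 33180 N·m

Resultant of the distributed load: 54.6 × 4.9 = 267.54 N at 2.95 m from P.
ΣF_x = 0: P_x + 1600 = 0 → P_x = -1600 N.
ΣF_y = 0: P_y − 3300 − 54.6·4.9 − 600 − 2300 = 0 → P_y = 6468 N.
ΣM about P: M_P − 3300·4.5 − (54.6·4.9)·2.95 − 600·7 − 2300·5.8 = 0 → M_P = 33180 N·m.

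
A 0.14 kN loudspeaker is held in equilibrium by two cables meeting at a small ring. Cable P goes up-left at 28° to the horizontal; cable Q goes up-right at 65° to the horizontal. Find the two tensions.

ΣF_x = 0: −T_P·cos28° + T_Q·cos65° = 0 → T_Q = 2.08923·T_P.
ΣF_y = 0: T_P·sin28° + T_Q·sin65° = 0.14.
Substitute: T_P·(0.469472 + 2.08923·0.906308) = 0.14 → T_P = 0.0592478 ≈ 0.05925 kN.
Then T_Q = 2.08923 × 0.0592478 = 0.1238 kN.

T_P = 0.05925 kN, T_Q = 0.1238 kN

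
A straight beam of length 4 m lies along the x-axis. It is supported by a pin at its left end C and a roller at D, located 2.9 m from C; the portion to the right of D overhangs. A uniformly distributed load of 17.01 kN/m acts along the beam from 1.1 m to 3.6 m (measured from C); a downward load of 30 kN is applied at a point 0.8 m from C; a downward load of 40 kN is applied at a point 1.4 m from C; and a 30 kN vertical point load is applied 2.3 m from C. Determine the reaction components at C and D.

C_x = 0, C_y = 56.69 kN, D_y = 85.84 kN

Resultant of the distributed load: 17.01 × 2.5 = 42.525 kN at 2.35 m from C.
Taking moments about C: D_y·2.9 − (17.01·2.5)·2.35 − 30·0.8 − 40·1.4 − 30·2.3 = 0 → D_y = 248.93375/2.9 = 85.8392 ≈ 85.84 kN.
ΣF_y = 0: C_y + 85.8392 − 17.01·2.5 − 30 − 40 − 30 = 0 → C_y = 56.69 kN.
ΣF_x = 0: no horizontal applied forces, so C_x = 0.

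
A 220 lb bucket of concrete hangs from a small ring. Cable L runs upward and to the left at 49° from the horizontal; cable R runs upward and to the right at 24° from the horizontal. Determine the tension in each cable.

T_L = 210.2 lb, T_R = 150.9 lb

ΣF_x = 0: −T_L·cos49° + T_R·cos24° = 0 → T_R = 0.718146·T_L.
ΣF_y = 0: T_L·sin49° + T_R·sin24° = 220.
Substitute: T_L·(0.75471 + 0.718146·0.406737) = 220 → T_L = 210.163 ≈ 210.2 lb.
Then T_R = 0.718146 × 210.163 = 150.9 lb.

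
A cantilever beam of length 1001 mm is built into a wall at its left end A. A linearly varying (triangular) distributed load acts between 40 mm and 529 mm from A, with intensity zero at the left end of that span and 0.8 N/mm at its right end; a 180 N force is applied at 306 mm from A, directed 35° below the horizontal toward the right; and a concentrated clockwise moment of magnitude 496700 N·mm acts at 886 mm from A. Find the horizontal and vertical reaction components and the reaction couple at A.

Resultant of the triangular load: ½ × 0.8 × 489 = 195.6 N, acting at 366 mm from A (one-third of the span from the peak).
ΣF_x = 0: A_x + 180·cos35° = 0 → A_x = -147.4 N.
ΣF_y = 0: A_y − ½·0.8·489 − 180·sin35° = 0 → A_y = 298.8 N.
ΣM about A: M_A − (½·0.8·489)·366 − 180·sin35°·306 − 496700 = 0 → M_A = 599900 N·mm.

A_x = -147.4 N, A_y = 298.8 N, M_A = 599900 N·mm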